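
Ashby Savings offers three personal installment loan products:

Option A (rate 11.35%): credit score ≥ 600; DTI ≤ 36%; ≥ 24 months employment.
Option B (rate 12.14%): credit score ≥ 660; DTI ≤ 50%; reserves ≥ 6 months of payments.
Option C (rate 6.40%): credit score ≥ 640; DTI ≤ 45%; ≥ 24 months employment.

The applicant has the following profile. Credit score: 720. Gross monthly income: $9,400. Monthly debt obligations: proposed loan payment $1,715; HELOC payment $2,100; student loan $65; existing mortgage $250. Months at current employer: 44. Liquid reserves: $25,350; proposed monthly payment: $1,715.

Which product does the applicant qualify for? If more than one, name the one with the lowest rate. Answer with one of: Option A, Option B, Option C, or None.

Total debts = (1,715 + 2,100 + 65 + 250) = 4,130; DTI = 4,130/9,400 = 43.9%.
Reserves = 25,350/1,715 = 14.8 months.
Option A: score 720 ≥ 600; DTI 43.9% > 36%; employment 44 ≥ 24 mo → does not qualify.
Option B: score 720 ≥ 660; DTI 43.9% ≤ 50%; reserves 14.8 ≥ 6 mo → qualifies.
Option C: score 720 ≥ 640; DTI 43.9% ≤ 45%; employment 44 ≥ 24 mo → qualifies.
Qualifying: Option B, Option C. Lowest rate is 6.40% → Option C.

Option C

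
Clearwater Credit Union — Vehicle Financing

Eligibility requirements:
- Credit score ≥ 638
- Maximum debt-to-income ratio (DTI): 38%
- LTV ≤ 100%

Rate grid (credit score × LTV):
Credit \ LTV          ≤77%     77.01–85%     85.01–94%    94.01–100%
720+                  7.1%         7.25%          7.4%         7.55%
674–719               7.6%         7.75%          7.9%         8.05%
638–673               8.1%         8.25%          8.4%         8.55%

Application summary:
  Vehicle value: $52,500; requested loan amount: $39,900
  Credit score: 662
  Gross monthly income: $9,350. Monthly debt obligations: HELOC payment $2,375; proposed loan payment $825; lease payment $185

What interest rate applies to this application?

Credit score 662 ≥ 638; Total monthly debts = (2,375 + 825 + 185) = 3,385. DTI = 3,385/9,350 = 36.2% ≤ 38%
LTV: 39,900 ÷ 52,500 = 76%, within 100% cap
Credit 662 → row 638–673; LTV 76% → column ≤77%. Grid cell → 8.1%.

8.1%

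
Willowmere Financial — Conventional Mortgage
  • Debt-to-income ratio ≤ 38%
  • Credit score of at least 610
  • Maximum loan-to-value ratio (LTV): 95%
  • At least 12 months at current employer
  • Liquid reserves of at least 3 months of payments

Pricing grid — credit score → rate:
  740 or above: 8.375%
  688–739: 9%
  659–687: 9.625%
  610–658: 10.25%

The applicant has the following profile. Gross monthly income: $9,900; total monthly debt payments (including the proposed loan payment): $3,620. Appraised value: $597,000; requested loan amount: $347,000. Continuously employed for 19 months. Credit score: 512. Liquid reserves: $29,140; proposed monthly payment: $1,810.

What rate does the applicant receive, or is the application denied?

Denied

Credit score 512 < 610 (below minimum)
LTV = 347,000/597,000 = 58.1% ≤ 95%
Reserves: 29,140 ÷ 1,810 = 16.1 months (meets 3-month minimum)
Employment 19 ≥ 12 months
Debt-to-income = 3,620/9,900 = 36.6% — meets 38% limit
Not all requirements met → denied.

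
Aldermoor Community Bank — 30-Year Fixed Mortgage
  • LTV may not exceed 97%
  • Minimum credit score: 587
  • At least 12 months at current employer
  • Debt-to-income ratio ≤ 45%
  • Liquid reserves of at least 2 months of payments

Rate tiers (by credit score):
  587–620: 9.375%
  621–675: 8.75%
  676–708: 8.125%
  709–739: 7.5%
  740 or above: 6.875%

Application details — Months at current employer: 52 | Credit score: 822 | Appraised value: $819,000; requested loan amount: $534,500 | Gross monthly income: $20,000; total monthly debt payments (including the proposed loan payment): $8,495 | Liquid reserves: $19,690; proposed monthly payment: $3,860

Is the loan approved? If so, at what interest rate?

Approved at 6.875%

Credit score 822 ≥ 587 (meets minimum)
Employment 52 ≥ 12 months
Loan-to-value = 534,500/819,000 = 65.3% — pass (97% max)
Reserves = 19,690/3,860 = 5.1 months ≥ 2
DTI = 8,495/20,000 = 42.5% ≤ 45%
All requirements met. Score 822 falls in the 740 or above tier → 6.875%.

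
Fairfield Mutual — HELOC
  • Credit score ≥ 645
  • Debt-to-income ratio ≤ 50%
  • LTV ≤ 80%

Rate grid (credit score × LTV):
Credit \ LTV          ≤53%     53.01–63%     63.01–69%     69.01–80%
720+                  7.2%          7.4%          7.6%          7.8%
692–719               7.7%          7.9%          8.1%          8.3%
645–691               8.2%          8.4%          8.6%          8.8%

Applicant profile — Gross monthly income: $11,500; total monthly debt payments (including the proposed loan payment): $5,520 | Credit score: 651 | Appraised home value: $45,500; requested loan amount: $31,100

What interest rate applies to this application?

Credit score 651 ≥ 645; DTI = 5,520/11,500 = 48% ≤ 50%
LTV = 31,100/45,500 = 68.4% ≤ 80%
Credit 651 → row 645–691; LTV 68.4% → column 63.01–69%. Grid cell → 8.6%.

8.6%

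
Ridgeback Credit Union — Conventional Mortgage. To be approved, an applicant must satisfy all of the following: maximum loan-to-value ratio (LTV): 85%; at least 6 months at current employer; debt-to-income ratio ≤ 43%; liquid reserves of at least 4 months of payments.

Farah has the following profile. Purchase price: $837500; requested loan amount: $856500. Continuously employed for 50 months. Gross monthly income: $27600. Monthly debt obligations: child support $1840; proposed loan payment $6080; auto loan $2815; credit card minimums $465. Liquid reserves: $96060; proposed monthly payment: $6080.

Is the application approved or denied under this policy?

LTV: 856,500 ÷ 837,500 = 102.3%, exceeds 85% cap
Employment 50 ≥ 6 months
Total monthly debts = (1,840 + 6,080 + 2,815 + 465) = 11,200. DTI: 11,200 ÷ 27,600 = 40.6%, within the 43% cap
Liquid reserves cover 96,060/6,080 = 15.8 months — ≥ 4 required
Fails on LTV.

Denied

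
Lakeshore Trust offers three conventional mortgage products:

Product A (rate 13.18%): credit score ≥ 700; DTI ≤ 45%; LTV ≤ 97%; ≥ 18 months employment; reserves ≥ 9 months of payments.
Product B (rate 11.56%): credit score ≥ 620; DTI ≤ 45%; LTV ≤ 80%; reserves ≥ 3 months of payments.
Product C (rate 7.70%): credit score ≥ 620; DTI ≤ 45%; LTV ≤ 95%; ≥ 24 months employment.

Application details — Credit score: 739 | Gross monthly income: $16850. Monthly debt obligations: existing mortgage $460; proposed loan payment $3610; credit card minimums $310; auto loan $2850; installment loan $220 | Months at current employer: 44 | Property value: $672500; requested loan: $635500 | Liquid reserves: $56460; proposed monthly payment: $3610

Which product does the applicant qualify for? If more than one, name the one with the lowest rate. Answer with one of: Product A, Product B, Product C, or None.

Product C

Total debts = (460 + 3,610 + 310 + 2,850 + 220) = 7,450; DTI = 7,450/16,850 = 44.2%.
LTV = 635,500/672,500 = 94.5%.
Reserves = 56,460/3,610 = 15.6 months.
Product A: score 739 ≥ 700; DTI 44.2% ≤ 45%; LTV 94.5% ≤ 97%; employment 44 ≥ 18 mo; reserves 15.6 ≥ 9 mo → qualifies.
Product B: score 739 ≥ 620; DTI 44.2% ≤ 45%; LTV 94.5% > 80%; reserves 15.6 ≥ 3 mo → does not qualify.
Product C: score 739 ≥ 620; DTI 44.2% ≤ 45%; LTV 94.5% ≤ 95%; employment 44 ≥ 24 mo → qualifies.
Qualifying: Product A, Product C. Lowest rate is 7.70% → Product C.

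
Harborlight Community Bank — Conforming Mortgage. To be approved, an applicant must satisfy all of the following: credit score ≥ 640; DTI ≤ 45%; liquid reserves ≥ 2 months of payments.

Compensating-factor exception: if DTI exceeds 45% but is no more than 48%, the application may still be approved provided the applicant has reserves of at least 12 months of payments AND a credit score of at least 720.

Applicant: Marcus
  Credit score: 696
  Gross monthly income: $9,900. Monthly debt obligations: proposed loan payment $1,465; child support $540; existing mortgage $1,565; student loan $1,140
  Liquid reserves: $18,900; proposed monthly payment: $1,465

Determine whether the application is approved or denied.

Denied

Credit score 696 ≥ 640 (meets base)
Total debts = (1,465 + 540 + 1,565 + 1,140) = 4,710. DTI = 4,710/9,900 = 47.6% > 45% — standard DTI limit exceeded.
Reserves: 18,900 ÷ 1,465 = 12.9 months (meets 2-month minimum)
DTI 47.6% is within the 45%–48% exception band; checking compensating factors.
Override check — reserves: 12.9 mo (ok); score: 696 (below 720).
Compensating-factor requirement not fully met.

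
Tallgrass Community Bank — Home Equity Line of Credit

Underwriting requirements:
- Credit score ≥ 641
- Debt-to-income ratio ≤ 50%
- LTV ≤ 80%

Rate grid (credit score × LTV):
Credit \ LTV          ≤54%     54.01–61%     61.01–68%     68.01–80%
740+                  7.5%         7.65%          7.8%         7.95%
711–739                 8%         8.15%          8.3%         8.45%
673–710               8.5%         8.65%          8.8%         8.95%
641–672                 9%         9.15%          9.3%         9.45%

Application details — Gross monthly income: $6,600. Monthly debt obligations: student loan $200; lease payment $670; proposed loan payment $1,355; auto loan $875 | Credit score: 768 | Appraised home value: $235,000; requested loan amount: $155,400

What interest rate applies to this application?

Credit score 768 ≥ 641; Total monthly debts = (200 + 670 + 1,355 + 875) = 3,100. DTI = 3,100/6,600 = 47% ≤ 50%
LTV: 155,400 ÷ 235,000 = 66.1%, within 80% cap
Credit 768 → row 740+; LTV 66.1% → column 61.01–68%. Grid cell → 7.8%.

7.8%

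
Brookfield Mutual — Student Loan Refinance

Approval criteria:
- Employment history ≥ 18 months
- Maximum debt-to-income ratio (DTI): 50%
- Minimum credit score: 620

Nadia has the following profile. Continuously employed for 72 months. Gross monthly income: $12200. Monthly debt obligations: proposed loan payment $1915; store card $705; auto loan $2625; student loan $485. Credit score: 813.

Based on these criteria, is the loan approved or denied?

Approved

Employment 72 ≥ 18 months
Total monthly debts = (1,915 + 705 + 2,625 + 485) = 5,730. DTI: 5,730 ÷ 12,200 = 47%, within the 50% cap
Credit score 813 ≥ 620 (meets)
All criteria satisfied.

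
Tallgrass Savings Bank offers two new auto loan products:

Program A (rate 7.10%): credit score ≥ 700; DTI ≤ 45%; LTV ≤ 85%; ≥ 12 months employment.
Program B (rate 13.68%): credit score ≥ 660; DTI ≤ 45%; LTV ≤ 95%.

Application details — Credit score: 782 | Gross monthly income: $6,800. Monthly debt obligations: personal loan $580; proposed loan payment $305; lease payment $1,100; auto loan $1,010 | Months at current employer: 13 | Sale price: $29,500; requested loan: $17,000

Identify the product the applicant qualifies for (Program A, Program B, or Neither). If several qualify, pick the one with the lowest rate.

Total debts = (580 + 305 + 1,100 + 1,010) = 2,995; DTI = 2,995/6,800 = 44%.
LTV = 17,000/29,500 = 57.6%.
Program A: score 782 ≥ 700; DTI 44% ≤ 45%; LTV 57.6% ≤ 85%; employment 13 ≥ 12 mo → qualifies.
Program B: score 782 ≥ 660; DTI 44% ≤ 45%; LTV 57.6% ≤ 95% → qualifies.
Qualifying: Program A, Program B. Lowest rate is 7.10% → Program A.

Program A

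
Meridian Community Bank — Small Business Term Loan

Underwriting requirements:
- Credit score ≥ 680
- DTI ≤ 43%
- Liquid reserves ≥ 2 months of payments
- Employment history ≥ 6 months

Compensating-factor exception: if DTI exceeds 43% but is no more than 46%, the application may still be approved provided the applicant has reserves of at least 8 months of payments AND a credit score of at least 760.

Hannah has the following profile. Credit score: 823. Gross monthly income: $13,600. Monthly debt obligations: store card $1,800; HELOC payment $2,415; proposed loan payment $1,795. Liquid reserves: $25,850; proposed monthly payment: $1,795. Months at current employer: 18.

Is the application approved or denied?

Approved

Credit score 823 ≥ 680 (meets base)
Total debts = (1,800 + 2,415 + 1,795) = 6,010. DTI: 6,010 ÷ 13,600 = 44.2%, over the 43% base limit.
Reserves = 25,850/1,795 = 14.4 months ≥ 2
Employment 18 ≥ 6 months
44.2% falls in the override range (43%–46%), so the compensating-factor test applies.
Reserves 14.4 ≥ 8 months; credit score 823 ≥ 760.
Both compensating conditions met → exception applies.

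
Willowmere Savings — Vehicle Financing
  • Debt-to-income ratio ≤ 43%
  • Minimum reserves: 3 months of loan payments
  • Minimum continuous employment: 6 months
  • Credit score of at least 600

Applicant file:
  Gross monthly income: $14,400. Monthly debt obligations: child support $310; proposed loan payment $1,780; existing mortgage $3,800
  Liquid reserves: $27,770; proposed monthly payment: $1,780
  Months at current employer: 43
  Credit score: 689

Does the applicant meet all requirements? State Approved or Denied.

Total monthly debts = (310 + 1,780 + 3,800) = 5,890. DTI: 5,890 ÷ 14,400 = 40.9%, within the 43% cap
Reserves: 27,770 ÷ 1,780 = 15.6 months (meets 3-month minimum)
Employment 43 ≥ 6 months
Credit score 689 ≥ 600 (meets)
All criteria satisfied.

Approved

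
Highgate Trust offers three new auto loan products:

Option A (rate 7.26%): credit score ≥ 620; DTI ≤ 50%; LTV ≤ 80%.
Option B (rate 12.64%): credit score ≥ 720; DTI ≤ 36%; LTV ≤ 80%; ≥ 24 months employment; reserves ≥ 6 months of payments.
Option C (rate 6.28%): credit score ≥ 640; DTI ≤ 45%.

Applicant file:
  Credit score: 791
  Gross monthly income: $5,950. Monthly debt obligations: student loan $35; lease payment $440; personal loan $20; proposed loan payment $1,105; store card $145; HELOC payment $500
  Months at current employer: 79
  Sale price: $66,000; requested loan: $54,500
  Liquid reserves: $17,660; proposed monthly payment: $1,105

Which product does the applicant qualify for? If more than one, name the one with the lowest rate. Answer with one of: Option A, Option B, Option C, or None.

Option C

Total debts = (35 + 440 + 20 + 1,105 + 145 + 500) = 2,245; DTI = 2,245/5,950 = 37.7%.
LTV = 54,500/66,000 = 82.6%.
Reserves = 17,660/1,105 = 16.0 months.
Option A: score 791 ≥ 620; DTI 37.7% ≤ 50%; LTV 82.6% > 80% → does not qualify.
Option B: score 791 ≥ 720; DTI 37.7% > 36%; LTV 82.6% > 80%; employment 79 ≥ 24 mo; reserves 16.0 ≥ 6 mo → does not qualify.
Option C: score 791 ≥ 640; DTI 37.7% ≤ 45% → qualifies.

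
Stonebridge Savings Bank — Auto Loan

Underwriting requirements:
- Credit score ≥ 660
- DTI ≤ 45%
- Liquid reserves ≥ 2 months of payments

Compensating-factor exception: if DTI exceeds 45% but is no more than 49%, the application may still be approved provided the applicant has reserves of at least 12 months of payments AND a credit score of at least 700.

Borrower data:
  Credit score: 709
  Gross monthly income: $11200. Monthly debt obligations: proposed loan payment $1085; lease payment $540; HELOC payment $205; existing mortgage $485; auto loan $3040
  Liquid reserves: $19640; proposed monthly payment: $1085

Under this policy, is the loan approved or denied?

Credit score 709 ≥ 660 (meets base)
Total debts = (1,085 + 540 + 205 + 485 + 3,040) = 5,355. DTI = 5,355/11,200 = 47.8% > 45% — standard DTI limit exceeded.
Reserves: 19,640 ÷ 1,085 = 18.1 months (meets 2-month minimum)
DTI 47.8% is within the 45%–49% exception band; checking compensating factors.
Reserves 18.1 ≥ 12 months; credit score 709 ≥ 700.
Both compensating conditions met → exception applies.

Approved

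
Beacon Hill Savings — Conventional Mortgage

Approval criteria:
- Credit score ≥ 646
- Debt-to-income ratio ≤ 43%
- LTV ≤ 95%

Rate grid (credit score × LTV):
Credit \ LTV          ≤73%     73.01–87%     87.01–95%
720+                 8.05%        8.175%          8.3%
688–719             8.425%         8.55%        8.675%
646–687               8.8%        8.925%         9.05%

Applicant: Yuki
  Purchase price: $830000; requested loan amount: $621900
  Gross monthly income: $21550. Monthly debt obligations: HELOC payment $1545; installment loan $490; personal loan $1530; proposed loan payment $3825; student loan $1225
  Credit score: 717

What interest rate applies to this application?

8.55%

Credit score 717 ≥ 646; Total monthly debts = (1,545 + 490 + 1,530 + 3,825 + 1,225) = 8,615. DTI: 8,615 ÷ 21,550 = 40%, within the 43% cap
LTV = 621,900/830,000 = 74.9% ≤ 95%
Score 717 is in the 688–719 band; LTV 74.9% is in the 73.01–87% band → 8.55%.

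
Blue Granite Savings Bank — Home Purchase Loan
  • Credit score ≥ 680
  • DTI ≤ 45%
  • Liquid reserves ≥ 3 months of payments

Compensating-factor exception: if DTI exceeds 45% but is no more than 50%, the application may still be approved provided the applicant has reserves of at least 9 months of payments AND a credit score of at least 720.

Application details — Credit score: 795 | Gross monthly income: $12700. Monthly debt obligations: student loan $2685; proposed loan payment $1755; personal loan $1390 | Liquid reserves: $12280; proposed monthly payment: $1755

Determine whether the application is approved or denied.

Credit score 795 ≥ 680 (meets base)
Total debts = (2,685 + 1,755 + 1,390) = 5,830. DTI: 5,830 ÷ 12,700 = 45.9%, over the 45% base limit.
Reserves: 12,280 ÷ 1,755 = 7.0 months (meets 3-month minimum)
45.9% falls in the override range (45%–50%), so the compensating-factor test applies.
Reserves 7.0 < 9 months; credit score 795 ≥ 720.
Compensating-factor requirement not fully met.

Denied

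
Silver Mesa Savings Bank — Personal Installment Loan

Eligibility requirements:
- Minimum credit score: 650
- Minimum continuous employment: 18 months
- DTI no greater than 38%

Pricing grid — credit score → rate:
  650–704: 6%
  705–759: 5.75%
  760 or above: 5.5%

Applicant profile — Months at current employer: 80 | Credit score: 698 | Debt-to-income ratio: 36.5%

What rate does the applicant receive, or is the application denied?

Approved at 6%

Credit score 698 ≥ 650 (meets minimum)
Employment 80 ≥ 18 months
DTI 36.5% ≤ 38%
All requirements met. Score 698 falls in the 650–704 tier → 6%.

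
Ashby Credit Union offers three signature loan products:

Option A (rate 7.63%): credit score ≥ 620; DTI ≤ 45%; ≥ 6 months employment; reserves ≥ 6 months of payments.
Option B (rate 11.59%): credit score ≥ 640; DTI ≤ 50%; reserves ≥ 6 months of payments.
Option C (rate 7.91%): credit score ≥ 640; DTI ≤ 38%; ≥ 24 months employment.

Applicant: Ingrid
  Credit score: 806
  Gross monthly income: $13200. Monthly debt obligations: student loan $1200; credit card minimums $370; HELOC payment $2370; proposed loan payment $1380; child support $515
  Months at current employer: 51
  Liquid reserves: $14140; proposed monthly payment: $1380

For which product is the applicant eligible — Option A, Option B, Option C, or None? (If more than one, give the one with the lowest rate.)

Option A

Total debts = (1,200 + 370 + 2,370 + 1,380 + 515) = 5,835; DTI = 5,835/13,200 = 44.2%.
Reserves = 14,140/1,380 = 10.2 months.
Option A: score 806 ≥ 620; DTI 44.2% ≤ 45%; employment 51 ≥ 6 mo; reserves 10.2 ≥ 6 mo → qualifies.
Option B: score 806 ≥ 640; DTI 44.2% ≤ 50%; reserves 10.2 ≥ 6 mo → qualifies.
Option C: score 806 ≥ 640; DTI 44.2% > 38%; employment 51 ≥ 24 mo → does not qualify.
Qualifying: Option A, Option B. Lowest rate is 7.63% → Option A.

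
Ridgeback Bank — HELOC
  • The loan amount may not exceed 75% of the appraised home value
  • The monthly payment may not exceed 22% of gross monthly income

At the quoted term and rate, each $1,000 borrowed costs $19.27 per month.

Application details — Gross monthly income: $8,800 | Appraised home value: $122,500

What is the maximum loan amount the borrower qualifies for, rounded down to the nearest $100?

$91,800

Payment cap: 22% × $8,800 = $1,936/month.
At $19.27 per $1,000, that supports 1,936/19.27 × 1,000 ≈ $100,467 → $100,400.
LTV cap: 75% × $122,500 = $91,875 → $91,800.
Binding constraint: loan-to-value.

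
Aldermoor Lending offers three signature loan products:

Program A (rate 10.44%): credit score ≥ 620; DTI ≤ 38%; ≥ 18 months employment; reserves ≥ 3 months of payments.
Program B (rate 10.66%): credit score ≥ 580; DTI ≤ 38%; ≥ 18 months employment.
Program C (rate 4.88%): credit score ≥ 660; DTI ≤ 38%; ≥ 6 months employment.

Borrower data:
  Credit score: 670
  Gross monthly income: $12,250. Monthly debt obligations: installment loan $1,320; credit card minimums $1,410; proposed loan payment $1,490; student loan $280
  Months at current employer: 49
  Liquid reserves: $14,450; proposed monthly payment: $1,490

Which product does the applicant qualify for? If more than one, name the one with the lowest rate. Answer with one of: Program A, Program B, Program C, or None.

Total debts = (1,320 + 1,410 + 1,490 + 280) = 4,500; DTI = 4,500/12,250 = 36.7%.
Reserves = 14,450/1,490 = 9.7 months.
Program A: score 670 ≥ 620; DTI 36.7% ≤ 38%; employment 49 ≥ 18 mo; reserves 9.7 ≥ 3 mo → qualifies.
Program B: score 670 ≥ 580; DTI 36.7% ≤ 38%; employment 49 ≥ 18 mo → qualifies.
Program C: score 670 ≥ 660; DTI 36.7% ≤ 38%; employment 49 ≥ 6 mo → qualifies.
Qualifying: Program A, Program B, Program C. Lowest rate is 4.88% → Program C.

Program C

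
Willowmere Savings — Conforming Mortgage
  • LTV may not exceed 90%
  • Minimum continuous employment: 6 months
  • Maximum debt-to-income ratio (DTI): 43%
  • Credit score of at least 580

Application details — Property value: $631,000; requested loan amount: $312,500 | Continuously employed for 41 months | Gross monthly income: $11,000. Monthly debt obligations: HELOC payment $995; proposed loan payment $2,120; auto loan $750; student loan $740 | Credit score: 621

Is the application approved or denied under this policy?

Approved

Loan-to-value = 312,500/631,000 = 49.5% — pass (90% max)
Employment 41 ≥ 6 months
Total monthly debts = (995 + 2,120 + 750 + 740) = 4,605. Debt-to-income = 4,605/11,000 = 41.9% — meets 43% limit
Credit score 621 ≥ 580 (meets)
All criteria satisfied.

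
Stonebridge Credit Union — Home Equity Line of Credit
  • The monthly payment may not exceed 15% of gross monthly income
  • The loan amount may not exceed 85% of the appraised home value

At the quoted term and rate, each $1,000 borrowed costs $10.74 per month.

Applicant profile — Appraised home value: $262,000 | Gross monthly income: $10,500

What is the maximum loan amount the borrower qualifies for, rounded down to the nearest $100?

Payment cap: 15% × $10,500 = $1,575/month.
At $10.74 per $1,000, that supports 1,575/10.74 × 1,000 ≈ $146,648 → $146,600.
LTV cap: 85% × $262,000 = $222,700 → $222,700.
Binding constraint: payment-to-income.

$146,600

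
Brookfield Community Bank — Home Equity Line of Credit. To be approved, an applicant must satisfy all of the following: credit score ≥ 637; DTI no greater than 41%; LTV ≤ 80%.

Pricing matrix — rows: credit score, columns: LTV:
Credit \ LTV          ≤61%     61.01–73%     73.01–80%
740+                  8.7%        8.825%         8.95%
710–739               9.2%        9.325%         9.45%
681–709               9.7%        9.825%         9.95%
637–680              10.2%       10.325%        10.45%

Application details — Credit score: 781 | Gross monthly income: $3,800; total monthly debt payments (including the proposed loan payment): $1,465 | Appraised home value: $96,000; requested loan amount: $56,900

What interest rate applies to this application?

Credit score 781 ≥ 637; DTI = 1,465/3,800 = 38.6% ≤ 41%
LTV: 56,900 ÷ 96,000 = 59.3%, within 80% cap
Credit 781 → row 740+; LTV 59.3% → column ≤61%. Grid cell → 8.7%.

8.7%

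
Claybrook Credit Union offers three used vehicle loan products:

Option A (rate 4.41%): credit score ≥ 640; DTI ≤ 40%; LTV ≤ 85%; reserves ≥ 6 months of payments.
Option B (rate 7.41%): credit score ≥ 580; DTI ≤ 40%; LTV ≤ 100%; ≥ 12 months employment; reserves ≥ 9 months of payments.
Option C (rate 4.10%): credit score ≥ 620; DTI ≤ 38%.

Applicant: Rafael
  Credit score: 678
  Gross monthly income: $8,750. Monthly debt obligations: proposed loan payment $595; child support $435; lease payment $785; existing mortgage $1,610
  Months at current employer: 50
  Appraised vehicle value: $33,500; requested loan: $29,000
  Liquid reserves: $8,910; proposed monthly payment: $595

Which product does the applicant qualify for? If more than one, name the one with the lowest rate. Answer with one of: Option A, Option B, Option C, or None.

Total debts = (595 + 435 + 785 + 1,610) = 3,425; DTI = 3,425/8,750 = 39.1%.
LTV = 29,000/33,500 = 86.6%.
Reserves = 8,910/595 = 15.0 months.
Option A: score 678 ≥ 640; DTI 39.1% ≤ 40%; LTV 86.6% > 85%; reserves 15.0 ≥ 6 mo → does not qualify.
Option B: score 678 ≥ 580; DTI 39.1% ≤ 40%; LTV 86.6% ≤ 100%; employment 50 ≥ 12 mo; reserves 15.0 ≥ 9 mo → qualifies.
Option C: score 678 ≥ 620; DTI 39.1% > 38% → does not qualify.

Option B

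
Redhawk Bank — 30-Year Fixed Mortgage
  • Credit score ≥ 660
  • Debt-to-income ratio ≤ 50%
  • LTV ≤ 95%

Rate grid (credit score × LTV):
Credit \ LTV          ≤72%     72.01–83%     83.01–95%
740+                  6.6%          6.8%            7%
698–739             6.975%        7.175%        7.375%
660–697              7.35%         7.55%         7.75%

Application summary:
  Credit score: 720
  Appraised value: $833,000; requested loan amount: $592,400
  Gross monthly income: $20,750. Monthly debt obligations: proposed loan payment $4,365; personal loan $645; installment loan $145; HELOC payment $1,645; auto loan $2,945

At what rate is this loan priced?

Credit score 720 ≥ 660; Total monthly debts = (4,365 + 645 + 145 + 1,645 + 2,945) = 9,745. Debt-to-income = 9,745/20,750 = 47% — meets 50% limit
Loan-to-value = 592,400/833,000 = 71.1% — pass (95% max)
Row: 720 falls in 698–739. Column: 71.1% falls in ≤72%. Rate = 6.975%.

6.975%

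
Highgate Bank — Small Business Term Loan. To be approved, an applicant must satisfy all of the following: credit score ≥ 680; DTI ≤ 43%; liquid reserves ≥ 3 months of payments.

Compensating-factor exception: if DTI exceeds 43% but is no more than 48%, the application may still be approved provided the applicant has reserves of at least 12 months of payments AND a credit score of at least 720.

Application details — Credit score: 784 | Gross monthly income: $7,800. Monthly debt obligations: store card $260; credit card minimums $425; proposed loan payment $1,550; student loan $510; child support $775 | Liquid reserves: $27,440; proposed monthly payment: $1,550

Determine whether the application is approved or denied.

Approved

Credit score 784 ≥ 680 (meets base)
Total debts = (260 + 425 + 1,550 + 510 + 775) = 3,520. DTI = 3,520/7,800 = 45.1% > 43% — standard DTI limit exceeded.
Reserves: 27,440 ÷ 1,550 = 17.7 months (meets 3-month minimum)
DTI 45.1% is within the 43%–48% exception band; checking compensating factors.
Override check — reserves: 17.7 mo (ok); score: 784 (ok).
Both compensating conditions met → exception applies.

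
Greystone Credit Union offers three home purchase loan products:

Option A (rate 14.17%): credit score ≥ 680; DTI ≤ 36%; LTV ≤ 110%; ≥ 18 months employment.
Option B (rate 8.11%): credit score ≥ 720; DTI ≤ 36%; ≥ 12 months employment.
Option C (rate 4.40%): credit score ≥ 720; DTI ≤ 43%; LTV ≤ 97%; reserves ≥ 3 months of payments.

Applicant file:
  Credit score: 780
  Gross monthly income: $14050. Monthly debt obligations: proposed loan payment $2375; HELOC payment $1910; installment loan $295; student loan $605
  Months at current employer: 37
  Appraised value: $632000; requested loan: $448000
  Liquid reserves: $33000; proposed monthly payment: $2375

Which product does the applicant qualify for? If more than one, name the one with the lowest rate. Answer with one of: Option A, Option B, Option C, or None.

Option C

Total debts = (2,375 + 1,910 + 295 + 605) = 5,185; DTI = 5,185/14,050 = 36.9%.
LTV = 448,000/632,000 = 70.9%.
Reserves = 33,000/2,375 = 13.9 months.
Option A: score 780 ≥ 680; DTI 36.9% > 36%; LTV 70.9% ≤ 110%; employment 37 ≥ 18 mo → does not qualify.
Option B: score 780 ≥ 720; DTI 36.9% > 36%; employment 37 ≥ 12 mo → does not qualify.
Option C: score 780 ≥ 720; DTI 36.9% ≤ 43%; LTV 70.9% ≤ 97%; reserves 13.9 ≥ 3 mo → qualifies.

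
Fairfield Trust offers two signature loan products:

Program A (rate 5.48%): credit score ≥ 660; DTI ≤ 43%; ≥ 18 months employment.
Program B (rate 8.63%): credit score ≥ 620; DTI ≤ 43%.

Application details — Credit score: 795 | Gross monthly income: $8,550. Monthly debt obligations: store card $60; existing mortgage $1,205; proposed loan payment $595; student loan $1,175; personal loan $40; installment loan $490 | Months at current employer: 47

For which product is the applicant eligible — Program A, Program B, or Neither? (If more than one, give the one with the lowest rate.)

Program A

Total debts = (60 + 1,205 + 595 + 1,175 + 40 + 490) = 3,565; DTI = 3,565/8,550 = 41.7%.
Program A: score 795 ≥ 660; DTI 41.7% ≤ 43%; employment 47 ≥ 18 mo → qualifies.
Program B: score 795 ≥ 620; DTI 41.7% ≤ 43% → qualifies.
Qualifying: Program A, Program B. Lowest rate is 5.48% → Program A.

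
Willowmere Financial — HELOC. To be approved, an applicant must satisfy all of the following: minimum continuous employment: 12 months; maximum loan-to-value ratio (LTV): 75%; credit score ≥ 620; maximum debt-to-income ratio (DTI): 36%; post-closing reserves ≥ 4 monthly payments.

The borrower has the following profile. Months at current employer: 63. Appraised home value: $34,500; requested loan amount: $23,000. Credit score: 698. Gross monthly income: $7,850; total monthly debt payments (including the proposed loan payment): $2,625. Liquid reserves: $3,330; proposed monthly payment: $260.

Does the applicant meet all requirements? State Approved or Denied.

Approved

Employment 63 ≥ 12 months
Loan-to-value = 23,000/34,500 = 66.7% — pass (75% max)
Credit score 698 ≥ 620 (meets)
DTI = 2,625/7,850 = 33.4% ≤ 36%
Reserves: 3,330 ÷ 260 = 12.8 months (meets 4-month minimum)
All criteria satisfied.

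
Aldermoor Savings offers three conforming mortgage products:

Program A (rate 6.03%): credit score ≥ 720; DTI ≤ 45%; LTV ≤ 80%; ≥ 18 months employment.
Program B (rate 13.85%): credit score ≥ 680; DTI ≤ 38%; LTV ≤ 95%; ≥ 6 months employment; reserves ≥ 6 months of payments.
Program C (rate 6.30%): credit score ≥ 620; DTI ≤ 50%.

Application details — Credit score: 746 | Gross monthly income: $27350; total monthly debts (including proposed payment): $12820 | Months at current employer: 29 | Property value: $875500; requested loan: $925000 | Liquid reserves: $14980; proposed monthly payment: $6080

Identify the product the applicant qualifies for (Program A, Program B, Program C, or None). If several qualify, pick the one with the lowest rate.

DTI = 12,820/27,350 = 46.9%.
LTV = 925,000/875,500 = 105.7%.
Reserves = 14,980/6,080 = 2.5 months.
Program A: score 746 ≥ 720; DTI 46.9% > 45%; LTV 105.7% > 80%; employment 29 ≥ 18 mo → does not qualify.
Program B: score 746 ≥ 680; DTI 46.9% > 38%; LTV 105.7% > 95%; employment 29 ≥ 6 mo; reserves 2.5 < 6 mo → does not qualify.
Program C: score 746 ≥ 620; DTI 46.9% ≤ 50% → qualifies.

Program C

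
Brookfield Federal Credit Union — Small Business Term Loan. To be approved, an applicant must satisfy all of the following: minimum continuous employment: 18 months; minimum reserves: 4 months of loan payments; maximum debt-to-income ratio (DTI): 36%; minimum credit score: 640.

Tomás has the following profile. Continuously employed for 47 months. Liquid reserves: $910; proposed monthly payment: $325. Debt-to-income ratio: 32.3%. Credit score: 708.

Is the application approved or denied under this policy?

Employment 47 ≥ 18 months
Liquid reserves cover 910/325 = 2.8 months — < 4 required
DTI 32.3% ≤ 36%
Credit score 708 ≥ 640 (meets)
Fails on reserves.

Denied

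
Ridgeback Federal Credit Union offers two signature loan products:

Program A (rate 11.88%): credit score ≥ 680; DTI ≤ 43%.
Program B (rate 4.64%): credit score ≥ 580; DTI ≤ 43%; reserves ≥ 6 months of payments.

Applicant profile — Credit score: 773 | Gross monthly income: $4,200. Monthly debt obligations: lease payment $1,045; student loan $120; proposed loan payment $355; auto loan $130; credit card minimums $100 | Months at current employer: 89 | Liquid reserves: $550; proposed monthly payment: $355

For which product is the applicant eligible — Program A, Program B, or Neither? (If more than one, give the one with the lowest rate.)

Program A

Total debts = (1,045 + 120 + 355 + 130 + 100) = 1,750; DTI = 1,750/4,200 = 41.7%.
Reserves = 550/355 = 1.5 months.
Program A: score 773 ≥ 680; DTI 41.7% ≤ 43% → qualifies.
Program B: score 773 ≥ 580; DTI 41.7% ≤ 43%; reserves 1.5 < 6 mo → does not qualify.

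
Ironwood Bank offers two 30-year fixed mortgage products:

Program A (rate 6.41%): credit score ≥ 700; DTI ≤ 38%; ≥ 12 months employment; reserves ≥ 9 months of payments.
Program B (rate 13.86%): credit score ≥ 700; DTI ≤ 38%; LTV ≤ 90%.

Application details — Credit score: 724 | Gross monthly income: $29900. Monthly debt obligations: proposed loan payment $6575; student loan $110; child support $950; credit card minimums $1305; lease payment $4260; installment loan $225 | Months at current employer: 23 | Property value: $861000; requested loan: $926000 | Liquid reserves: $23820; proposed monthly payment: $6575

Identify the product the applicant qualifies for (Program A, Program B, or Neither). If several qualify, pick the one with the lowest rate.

Total debts = (6,575 + 110 + 950 + 1,305 + 4,260 + 225) = 13,425; DTI = 13,425/29,900 = 44.9%.
LTV = 926,000/861,000 = 107.5%.
Reserves = 23,820/6,575 = 3.6 months.
Program A: score 724 ≥ 700; DTI 44.9% > 38%; employment 23 ≥ 12 mo; reserves 3.6 < 9 mo → does not qualify.
Program B: score 724 ≥ 700; DTI 44.9% > 38%; LTV 107.5% > 90% → does not qualify.

Neither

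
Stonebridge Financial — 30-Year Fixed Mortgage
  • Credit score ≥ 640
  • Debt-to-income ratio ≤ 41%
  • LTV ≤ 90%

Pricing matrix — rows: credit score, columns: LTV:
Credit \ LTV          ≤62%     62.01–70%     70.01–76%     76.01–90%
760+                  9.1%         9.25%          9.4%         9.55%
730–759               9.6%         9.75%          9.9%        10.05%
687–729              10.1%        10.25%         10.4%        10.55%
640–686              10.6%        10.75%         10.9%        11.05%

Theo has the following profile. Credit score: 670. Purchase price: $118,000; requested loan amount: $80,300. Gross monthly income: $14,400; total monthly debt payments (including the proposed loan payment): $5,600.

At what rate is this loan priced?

Credit score 670 ≥ 640; DTI: 5,600 ÷ 14,400 = 38.9%, within the 41% cap
LTV: 80,300 ÷ 118,000 = 68.1%, within 90% cap
Credit 670 → row 640–686; LTV 68.1% → column 62.01–70%. Grid cell → 10.75%.

10.75%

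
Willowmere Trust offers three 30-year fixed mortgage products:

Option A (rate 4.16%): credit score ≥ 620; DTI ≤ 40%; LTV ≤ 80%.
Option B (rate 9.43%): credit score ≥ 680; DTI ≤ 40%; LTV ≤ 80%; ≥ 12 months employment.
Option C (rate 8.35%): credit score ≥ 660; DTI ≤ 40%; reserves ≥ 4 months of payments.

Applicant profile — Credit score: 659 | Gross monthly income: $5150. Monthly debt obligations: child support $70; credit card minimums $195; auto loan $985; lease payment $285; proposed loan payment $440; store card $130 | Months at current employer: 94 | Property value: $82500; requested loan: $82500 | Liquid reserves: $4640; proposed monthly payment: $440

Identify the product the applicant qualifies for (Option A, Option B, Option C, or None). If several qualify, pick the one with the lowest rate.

None

Total debts = (70 + 195 + 985 + 285 + 440 + 130) = 2,105; DTI = 2,105/5,150 = 40.9%.
LTV = 82,500/82,500 = 100%.
Reserves = 4,640/440 = 10.5 months.
Option A: score 659 ≥ 620; DTI 40.9% > 40%; LTV 100% > 80% → does not qualify.
Option B: score 659 < 680; DTI 40.9% > 40%; LTV 100% > 80%; employment 94 ≥ 12 mo → does not qualify.
Option C: score 659 < 660; DTI 40.9% > 40%; reserves 10.5 ≥ 4 mo → does not qualify.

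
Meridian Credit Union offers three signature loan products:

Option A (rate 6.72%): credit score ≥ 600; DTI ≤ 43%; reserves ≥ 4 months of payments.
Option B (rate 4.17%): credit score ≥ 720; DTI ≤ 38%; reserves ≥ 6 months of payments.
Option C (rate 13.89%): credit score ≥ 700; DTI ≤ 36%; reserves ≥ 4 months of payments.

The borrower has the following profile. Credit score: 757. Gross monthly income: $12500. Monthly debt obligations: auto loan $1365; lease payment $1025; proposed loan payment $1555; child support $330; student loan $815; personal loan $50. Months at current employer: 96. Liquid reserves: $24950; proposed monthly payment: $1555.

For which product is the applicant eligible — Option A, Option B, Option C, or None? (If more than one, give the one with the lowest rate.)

Option A

Total debts = (1,365 + 1,025 + 1,555 + 330 + 815 + 50) = 5,140; DTI = 5,140/12,500 = 41.1%.
Reserves = 24,950/1,555 = 16.0 months.
Option A: score 757 ≥ 600; DTI 41.1% ≤ 43%; reserves 16.0 ≥ 4 mo → qualifies.
Option B: score 757 ≥ 720; DTI 41.1% > 38%; reserves 16.0 ≥ 6 mo → does not qualify.
Option C: score 757 ≥ 700; DTI 41.1% > 36%; reserves 16.0 ≥ 4 mo → does not qualify.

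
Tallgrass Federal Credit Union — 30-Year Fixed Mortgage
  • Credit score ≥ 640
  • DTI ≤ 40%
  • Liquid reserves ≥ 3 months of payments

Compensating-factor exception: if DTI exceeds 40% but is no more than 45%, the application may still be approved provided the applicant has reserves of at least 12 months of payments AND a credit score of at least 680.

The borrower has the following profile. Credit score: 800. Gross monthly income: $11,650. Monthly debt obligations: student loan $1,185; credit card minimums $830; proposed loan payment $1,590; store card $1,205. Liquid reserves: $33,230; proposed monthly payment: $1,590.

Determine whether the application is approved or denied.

Approved

Credit score 800 ≥ 640 (meets base)
Total debts = (1,185 + 830 + 1,590 + 1,205) = 4,810. DTI: 4,810 ÷ 11,650 = 41.3%, over the 40% base limit.
Liquid reserves cover 33,230/1,590 = 20.9 months — ≥ 3 required
41.3% falls in the override range (40%–45%), so the compensating-factor test applies.
Reserves 20.9 ≥ 12 months; credit score 800 ≥ 680.
Both compensating conditions met → exception applies.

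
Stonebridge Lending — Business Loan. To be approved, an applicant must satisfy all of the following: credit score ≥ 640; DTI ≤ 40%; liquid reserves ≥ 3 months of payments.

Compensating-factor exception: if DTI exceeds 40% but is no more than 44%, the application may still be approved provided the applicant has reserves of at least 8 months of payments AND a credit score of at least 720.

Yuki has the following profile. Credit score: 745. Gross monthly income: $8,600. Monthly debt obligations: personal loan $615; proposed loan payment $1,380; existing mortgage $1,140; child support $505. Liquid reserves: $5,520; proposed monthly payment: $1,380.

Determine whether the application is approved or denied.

Denied

Credit score 745 ≥ 640 (meets base)
Total debts = (615 + 1,380 + 1,140 + 505) = 3,640. DTI: 3,640 ÷ 8,600 = 42.3%, over the 40% base limit.
Liquid reserves cover 5,520/1,380 = 4.0 months — ≥ 3 required
42.3% falls in the override range (40%–44%), so the compensating-factor test applies.
Reserves 4.0 < 8 months; credit score 745 ≥ 720.
Compensating-factor requirement not fully met.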